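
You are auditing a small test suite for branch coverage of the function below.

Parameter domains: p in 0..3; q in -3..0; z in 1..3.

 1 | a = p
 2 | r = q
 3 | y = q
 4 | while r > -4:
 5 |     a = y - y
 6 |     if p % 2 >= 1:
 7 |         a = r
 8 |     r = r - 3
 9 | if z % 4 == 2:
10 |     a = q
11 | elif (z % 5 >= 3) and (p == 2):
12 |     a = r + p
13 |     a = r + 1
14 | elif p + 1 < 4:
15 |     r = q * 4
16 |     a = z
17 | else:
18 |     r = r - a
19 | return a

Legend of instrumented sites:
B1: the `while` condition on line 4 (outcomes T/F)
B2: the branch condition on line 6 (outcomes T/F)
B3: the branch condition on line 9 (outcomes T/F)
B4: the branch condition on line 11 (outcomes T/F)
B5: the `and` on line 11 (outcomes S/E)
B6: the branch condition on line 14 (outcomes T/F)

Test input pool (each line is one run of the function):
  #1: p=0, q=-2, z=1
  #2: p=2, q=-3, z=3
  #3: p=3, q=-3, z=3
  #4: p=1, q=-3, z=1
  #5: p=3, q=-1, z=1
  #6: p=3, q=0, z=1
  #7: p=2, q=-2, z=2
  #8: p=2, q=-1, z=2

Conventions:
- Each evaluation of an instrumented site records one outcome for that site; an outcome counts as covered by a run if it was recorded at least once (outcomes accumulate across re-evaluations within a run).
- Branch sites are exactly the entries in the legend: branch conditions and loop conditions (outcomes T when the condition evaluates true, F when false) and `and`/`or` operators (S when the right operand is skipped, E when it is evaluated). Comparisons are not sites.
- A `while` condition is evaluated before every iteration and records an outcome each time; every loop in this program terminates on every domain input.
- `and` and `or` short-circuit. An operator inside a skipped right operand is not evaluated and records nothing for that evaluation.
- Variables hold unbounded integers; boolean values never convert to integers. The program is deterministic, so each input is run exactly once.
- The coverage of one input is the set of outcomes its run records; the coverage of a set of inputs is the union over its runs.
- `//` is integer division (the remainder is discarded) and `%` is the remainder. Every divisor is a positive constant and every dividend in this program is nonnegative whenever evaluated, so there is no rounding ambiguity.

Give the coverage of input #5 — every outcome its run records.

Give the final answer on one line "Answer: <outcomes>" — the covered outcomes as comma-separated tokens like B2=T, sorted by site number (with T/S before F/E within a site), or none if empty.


Tracing the run of input #5 (p=3, q=-1, z=1):
  B1->T, B2->T, B1->F, B3->F, B5->S, B4->F, B6->F
collecting distinct outcomes: B1=T, B1=F, B2=T, B3=F, B4=F, B5=S, B6=F
Answer: B1=T, B1=F, B2=T, B3=F, B4=F, B5=S, B6=F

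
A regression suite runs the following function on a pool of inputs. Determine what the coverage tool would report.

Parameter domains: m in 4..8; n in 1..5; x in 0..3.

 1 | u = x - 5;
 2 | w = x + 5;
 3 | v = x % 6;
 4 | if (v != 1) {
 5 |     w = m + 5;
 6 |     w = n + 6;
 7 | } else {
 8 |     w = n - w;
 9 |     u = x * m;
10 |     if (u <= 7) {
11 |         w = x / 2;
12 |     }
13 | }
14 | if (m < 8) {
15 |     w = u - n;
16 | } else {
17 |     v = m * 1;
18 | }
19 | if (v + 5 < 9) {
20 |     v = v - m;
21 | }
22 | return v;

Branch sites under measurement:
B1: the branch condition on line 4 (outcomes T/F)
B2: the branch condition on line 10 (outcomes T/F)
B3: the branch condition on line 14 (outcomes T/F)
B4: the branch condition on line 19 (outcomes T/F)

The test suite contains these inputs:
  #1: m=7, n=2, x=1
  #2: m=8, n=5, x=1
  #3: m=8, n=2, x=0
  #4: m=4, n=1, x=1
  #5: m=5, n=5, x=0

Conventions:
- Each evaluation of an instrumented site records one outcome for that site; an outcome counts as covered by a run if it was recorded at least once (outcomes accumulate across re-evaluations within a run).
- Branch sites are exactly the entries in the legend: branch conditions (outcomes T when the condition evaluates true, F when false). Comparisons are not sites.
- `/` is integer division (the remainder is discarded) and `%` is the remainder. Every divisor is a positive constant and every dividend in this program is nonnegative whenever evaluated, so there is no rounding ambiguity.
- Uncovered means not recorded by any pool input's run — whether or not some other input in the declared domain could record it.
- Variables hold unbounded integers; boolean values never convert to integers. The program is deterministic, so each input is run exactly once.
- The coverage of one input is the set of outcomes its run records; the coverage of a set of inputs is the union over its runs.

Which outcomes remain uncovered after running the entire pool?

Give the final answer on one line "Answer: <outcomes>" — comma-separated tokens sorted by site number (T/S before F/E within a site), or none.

input #1 (m=7, n=2, x=1): events B1->F, B2->T, B3->T, B4->T; covers B1=F, B2=T, B3=T, B4=T
input #2 (m=8, n=5, x=1): events B1->F, B2->F, B3->F, B4->F; covers B1=F, B2=F, B3=F, B4=F
input #3 (m=8, n=2, x=0): events B1->T, B3->F, B4->F; covers B1=T, B3=F, B4=F
input #4 (m=4, n=1, x=1): events B1->F, B2->T, B3->T, B4->T; covers B1=F, B2=T, B3=T, B4=T
input #5 (m=5, n=5, x=0): events B1->T, B3->T, B4->T; covers B1=T, B3=T, B4=T
union over the pool: B1=T, B1=F, B2=T, B2=F, B3=T, B3=F, B4=T, B4=F
uncovered (0 of 8): none

Answer: none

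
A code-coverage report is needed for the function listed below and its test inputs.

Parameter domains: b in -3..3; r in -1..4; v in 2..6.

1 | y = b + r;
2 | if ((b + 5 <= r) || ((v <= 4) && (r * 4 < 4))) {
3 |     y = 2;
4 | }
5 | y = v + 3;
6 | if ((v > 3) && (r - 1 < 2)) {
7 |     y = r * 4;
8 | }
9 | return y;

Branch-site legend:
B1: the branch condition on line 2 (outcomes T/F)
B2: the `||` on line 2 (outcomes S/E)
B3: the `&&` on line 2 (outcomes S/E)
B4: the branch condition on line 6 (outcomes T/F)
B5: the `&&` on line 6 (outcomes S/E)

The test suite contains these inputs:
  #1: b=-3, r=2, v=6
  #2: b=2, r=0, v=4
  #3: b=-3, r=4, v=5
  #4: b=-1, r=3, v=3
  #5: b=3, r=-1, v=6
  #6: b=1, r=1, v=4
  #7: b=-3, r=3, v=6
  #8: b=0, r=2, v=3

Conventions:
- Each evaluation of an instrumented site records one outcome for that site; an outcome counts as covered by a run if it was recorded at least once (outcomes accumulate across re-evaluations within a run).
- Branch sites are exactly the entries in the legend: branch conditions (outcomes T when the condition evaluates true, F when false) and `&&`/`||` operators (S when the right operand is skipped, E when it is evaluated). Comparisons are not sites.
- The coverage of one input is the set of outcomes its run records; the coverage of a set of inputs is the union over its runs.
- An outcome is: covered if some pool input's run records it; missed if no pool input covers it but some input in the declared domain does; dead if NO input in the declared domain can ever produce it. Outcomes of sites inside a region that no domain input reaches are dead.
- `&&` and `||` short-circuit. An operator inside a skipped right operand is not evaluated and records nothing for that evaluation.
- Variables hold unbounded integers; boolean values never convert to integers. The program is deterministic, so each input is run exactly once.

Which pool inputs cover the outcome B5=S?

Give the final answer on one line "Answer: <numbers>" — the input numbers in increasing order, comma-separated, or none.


input #1 (b=-3, r=2, v=6): does not record B5=S
input #2 (b=2, r=0, v=4): does not record B5=S
input #3 (b=-3, r=4, v=5): does not record B5=S
input #4 (b=-1, r=3, v=3): records B5=S
input #5 (b=3, r=-1, v=6): does not record B5=S
input #6 (b=1, r=1, v=4): does not record B5=S
input #7 (b=-3, r=3, v=6): does not record B5=S
input #8 (b=0, r=2, v=3): records B5=S
Answer: 4, 8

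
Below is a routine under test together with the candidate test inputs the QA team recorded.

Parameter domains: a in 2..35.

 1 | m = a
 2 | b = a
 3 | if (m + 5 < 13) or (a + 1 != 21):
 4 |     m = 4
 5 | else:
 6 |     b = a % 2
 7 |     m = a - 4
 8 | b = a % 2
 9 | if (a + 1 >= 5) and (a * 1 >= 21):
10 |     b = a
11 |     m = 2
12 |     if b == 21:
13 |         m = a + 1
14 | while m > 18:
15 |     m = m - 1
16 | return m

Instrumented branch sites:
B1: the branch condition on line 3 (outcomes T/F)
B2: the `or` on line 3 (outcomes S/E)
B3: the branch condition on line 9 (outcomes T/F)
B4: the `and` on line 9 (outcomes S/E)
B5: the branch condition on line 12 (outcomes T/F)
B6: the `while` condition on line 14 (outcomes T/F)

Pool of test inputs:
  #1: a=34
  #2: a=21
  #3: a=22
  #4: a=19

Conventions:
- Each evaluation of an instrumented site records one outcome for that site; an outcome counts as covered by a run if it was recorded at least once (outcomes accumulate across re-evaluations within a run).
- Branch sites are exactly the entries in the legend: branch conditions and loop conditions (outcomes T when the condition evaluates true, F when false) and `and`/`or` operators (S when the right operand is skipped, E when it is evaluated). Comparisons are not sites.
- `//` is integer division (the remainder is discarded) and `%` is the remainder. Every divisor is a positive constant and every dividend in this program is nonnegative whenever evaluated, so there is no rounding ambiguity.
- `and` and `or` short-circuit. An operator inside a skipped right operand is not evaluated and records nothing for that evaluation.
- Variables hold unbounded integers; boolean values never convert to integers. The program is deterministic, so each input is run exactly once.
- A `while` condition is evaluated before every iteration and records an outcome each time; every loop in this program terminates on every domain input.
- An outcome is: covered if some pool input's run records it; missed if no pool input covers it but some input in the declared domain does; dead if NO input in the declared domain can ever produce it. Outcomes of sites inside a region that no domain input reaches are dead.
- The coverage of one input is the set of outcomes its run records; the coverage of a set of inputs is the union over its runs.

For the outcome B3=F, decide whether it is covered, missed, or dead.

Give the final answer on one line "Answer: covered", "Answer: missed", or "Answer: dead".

B3=F is recorded by pool input(s) 4 -> covered

Answer: covered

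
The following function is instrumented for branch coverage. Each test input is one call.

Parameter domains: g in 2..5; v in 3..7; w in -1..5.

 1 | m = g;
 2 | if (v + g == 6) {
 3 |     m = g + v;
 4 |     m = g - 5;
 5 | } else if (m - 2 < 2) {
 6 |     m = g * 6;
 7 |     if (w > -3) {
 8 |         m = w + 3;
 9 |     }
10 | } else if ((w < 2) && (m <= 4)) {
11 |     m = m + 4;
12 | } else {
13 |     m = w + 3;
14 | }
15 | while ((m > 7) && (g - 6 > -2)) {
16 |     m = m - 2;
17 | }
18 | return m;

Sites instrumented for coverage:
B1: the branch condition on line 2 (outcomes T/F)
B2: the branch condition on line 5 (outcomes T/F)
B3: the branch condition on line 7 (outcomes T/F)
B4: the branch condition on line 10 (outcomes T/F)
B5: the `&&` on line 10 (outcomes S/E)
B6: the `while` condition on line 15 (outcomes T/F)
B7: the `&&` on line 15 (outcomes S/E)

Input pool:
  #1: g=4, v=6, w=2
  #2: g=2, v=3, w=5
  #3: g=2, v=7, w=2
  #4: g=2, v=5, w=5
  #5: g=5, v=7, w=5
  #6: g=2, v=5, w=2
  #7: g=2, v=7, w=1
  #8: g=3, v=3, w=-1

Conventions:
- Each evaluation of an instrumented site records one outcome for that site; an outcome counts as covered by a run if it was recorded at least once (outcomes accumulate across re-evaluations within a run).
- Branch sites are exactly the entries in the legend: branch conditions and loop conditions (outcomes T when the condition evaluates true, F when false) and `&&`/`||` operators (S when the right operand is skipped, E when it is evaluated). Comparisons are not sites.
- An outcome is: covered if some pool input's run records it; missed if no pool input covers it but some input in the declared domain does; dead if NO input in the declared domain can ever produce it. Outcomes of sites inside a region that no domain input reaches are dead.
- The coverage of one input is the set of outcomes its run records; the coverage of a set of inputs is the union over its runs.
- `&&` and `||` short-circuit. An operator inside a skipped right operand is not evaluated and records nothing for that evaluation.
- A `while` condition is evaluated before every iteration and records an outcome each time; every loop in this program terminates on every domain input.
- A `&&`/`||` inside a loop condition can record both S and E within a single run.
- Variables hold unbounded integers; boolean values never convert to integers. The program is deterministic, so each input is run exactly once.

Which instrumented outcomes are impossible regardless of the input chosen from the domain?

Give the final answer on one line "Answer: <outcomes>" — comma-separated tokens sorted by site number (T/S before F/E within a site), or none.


exhaustive pass over the 140-input domain:
  B3=F: no domain input ever produces it -> dead
  reachable outcomes have witnesses, e.g. B1=T (e.g. g=2, v=4, w=-1), B1=F (e.g. g=2, v=3, w=-1), B2=T (e.g. g=2, v=3, w=-1), B2=F (e.g. g=4, v=3, w=-1)
Answer: B3=F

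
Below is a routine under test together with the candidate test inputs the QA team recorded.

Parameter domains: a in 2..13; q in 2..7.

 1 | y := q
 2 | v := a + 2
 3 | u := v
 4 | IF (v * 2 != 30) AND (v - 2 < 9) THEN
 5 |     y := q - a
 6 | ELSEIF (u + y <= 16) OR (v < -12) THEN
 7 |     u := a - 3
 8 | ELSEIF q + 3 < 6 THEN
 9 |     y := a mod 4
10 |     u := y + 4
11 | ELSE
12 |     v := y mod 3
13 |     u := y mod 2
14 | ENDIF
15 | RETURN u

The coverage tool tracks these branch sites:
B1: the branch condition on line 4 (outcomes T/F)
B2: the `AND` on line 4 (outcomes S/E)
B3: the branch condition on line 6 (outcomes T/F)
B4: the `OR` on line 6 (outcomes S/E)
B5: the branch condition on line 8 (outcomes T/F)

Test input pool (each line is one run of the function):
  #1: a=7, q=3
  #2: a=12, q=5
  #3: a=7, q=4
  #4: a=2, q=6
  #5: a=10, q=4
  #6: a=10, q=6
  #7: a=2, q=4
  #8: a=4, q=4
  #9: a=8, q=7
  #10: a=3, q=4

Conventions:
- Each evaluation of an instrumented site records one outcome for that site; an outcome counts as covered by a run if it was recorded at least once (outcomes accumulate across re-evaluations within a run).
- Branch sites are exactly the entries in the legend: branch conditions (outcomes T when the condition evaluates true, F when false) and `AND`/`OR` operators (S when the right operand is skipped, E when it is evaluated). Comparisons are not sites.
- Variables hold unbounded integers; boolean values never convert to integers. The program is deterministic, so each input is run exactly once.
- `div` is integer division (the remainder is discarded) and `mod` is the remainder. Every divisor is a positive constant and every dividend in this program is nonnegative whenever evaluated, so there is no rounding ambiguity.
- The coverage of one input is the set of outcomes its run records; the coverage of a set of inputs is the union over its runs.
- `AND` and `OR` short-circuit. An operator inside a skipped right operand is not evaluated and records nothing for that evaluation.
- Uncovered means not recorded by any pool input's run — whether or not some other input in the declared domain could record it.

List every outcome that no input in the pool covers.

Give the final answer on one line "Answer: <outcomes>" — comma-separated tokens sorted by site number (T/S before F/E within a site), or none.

run #1 (a=7, q=3) runs B2->E, B1->T; records B1=T, B2=E
run #2 (a=12, q=5) runs B2->E, B1->F, B4->E, B3->F, B5->F; records B1=F, B2=E, B3=F, B4=E, B5=F
run #3 (a=7, q=4) runs B2->E, B1->T; records B1=T, B2=E
run #4 (a=2, q=6) runs B2->E, B1->T; records B1=T, B2=E
run #5 (a=10, q=4) runs B2->E, B1->F, B4->S, B3->T; records B1=F, B2=E, B3=T, B4=S
run #6 (a=10, q=6) runs B2->E, B1->F, B4->E, B3->F, B5->F; records B1=F, B2=E, B3=F, B4=E, B5=F
run #7 (a=2, q=4) runs B2->E, B1->T; records B1=T, B2=E
run #8 (a=4, q=4) runs B2->E, B1->T; records B1=T, B2=E
run #9 (a=8, q=7) runs B2->E, B1->T; records B1=T, B2=E
run #10 (a=3, q=4) runs B2->E, B1->T; records B1=T, B2=E
union over the pool: B1=T, B1=F, B2=E, B3=T, B3=F, B4=S, B4=E, B5=F
uncovered (2 of 10): B2=S, B5=T

Answer: B2=S, B5=T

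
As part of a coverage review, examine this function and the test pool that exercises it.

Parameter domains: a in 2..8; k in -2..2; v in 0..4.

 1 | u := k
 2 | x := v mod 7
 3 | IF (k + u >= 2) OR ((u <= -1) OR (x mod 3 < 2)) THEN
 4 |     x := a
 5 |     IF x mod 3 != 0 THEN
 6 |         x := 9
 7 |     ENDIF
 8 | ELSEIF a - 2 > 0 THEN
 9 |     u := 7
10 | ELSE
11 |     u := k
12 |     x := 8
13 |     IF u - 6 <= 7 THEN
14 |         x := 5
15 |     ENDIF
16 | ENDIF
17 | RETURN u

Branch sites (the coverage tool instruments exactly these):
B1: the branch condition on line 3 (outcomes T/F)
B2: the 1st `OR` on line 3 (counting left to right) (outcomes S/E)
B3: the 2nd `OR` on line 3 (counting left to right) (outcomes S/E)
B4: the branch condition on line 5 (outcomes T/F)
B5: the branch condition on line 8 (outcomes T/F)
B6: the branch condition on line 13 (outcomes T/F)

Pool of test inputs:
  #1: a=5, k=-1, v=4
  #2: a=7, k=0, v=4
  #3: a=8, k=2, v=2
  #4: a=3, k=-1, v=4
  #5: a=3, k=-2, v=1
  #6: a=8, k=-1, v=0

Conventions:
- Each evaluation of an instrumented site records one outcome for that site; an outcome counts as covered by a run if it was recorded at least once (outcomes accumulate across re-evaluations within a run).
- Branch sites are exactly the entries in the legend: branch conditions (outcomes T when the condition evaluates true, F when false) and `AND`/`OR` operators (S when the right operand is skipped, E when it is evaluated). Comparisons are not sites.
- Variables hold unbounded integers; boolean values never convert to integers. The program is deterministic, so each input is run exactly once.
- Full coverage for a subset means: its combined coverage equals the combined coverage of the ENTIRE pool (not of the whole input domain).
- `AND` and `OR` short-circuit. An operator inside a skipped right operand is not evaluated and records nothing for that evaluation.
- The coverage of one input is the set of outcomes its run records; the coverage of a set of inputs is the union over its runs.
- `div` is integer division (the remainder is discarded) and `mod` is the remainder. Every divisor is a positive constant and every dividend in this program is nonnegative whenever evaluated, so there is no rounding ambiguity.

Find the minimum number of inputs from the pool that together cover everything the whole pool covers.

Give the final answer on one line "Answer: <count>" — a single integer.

test 1 (a=5, k=-1, v=4) hits B1=T, B2=E, B3=S, B4=T
test 2 (a=7, k=0, v=4) hits B1=T, B2=E, B3=E, B4=T
test 3 (a=8, k=2, v=2) hits B1=T, B2=S, B4=T
test 4 (a=3, k=-1, v=4) hits B1=T, B2=E, B3=S, B4=F
test 5 (a=3, k=-2, v=1) hits B1=T, B2=E, B3=S, B4=F
test 6 (a=8, k=-1, v=0) hits B1=T, B2=E, B3=S, B4=T
the full pool covers 7 outcomes: B1=T, B2=S, B2=E, B3=S, B3=E, B4=T, B4=F
no size-1 subset reaches all 7 outcomes (best union: 4/7)
no size-2 subset reaches all 7 outcomes (best union: 6/7)
at size 3, {2, 3, 4} reaches all 7 outcomes; every lexicographically earlier size-3 subset fails

Answer: 3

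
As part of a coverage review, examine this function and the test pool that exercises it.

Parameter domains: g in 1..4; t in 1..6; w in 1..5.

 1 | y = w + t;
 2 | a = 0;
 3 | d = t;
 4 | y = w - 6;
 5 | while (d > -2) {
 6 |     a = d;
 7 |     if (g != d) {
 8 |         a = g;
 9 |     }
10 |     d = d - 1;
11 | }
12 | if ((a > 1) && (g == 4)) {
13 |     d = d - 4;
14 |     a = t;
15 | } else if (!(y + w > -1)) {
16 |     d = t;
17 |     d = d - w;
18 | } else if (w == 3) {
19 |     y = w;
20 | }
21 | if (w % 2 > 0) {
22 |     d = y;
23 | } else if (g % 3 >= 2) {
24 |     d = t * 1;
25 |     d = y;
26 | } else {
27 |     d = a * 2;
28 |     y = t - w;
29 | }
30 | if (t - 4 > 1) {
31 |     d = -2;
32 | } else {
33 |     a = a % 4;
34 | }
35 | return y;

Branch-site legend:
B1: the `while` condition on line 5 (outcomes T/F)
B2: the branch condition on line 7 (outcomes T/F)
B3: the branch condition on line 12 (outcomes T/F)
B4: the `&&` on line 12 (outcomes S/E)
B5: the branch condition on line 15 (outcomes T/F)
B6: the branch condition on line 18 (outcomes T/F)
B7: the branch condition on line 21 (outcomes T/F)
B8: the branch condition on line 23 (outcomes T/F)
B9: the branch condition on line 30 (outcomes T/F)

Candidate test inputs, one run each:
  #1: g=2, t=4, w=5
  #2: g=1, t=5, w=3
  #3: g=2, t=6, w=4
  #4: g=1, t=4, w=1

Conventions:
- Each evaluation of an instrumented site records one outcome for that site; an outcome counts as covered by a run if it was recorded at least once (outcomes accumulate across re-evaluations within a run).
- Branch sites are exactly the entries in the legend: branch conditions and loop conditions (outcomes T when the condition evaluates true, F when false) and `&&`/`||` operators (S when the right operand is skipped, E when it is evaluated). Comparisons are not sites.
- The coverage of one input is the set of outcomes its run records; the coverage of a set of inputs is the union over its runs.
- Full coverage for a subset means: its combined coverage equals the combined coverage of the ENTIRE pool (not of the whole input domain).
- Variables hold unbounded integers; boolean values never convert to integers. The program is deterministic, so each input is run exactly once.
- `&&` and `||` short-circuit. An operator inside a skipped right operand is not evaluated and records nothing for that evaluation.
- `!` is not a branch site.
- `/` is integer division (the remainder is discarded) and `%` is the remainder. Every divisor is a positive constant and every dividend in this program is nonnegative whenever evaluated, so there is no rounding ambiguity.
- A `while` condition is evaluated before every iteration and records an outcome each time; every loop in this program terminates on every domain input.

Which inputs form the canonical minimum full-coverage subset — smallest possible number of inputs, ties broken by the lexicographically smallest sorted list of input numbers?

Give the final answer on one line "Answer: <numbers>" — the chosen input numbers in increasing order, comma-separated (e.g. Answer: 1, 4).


#1 (g=2, t=4, w=5) -> B1->T, B2->T, B1->T, B2->T, B1->T, B2->F, B1->T, B2->T, B1->T, B2->T, B1->T, B2->T, B1->F, B4->E, ...; covered: B1=T, B1=F, B2=T, B2=F, B3=F, B4=E, B5=F, B6=F, B7=T, B9=F
#2 (g=1, t=5, w=3) -> B1->T, B2->T, B1->T, B2->T, B1->T, B2->T, B1->T, B2->T, B1->T, B2->F, B1->T, B2->T, B1->T, B2->T, ...; covered: B1=T, B1=F, B2=T, B2=F, B3=F, B4=S, B5=F, B6=T, B7=T, B9=F
#3 (g=2, t=6, w=4) -> B1->T, B2->T, B1->T, B2->T, B1->T, B2->T, B1->T, B2->T, B1->T, B2->F, B1->T, B2->T, B1->T, B2->T, ...; covered: B1=T, B1=F, B2=T, B2=F, B3=F, B4=E, B5=F, B6=F, B7=F, B8=T, B9=T
#4 (g=1, t=4, w=1) -> B1->T, B2->T, B1->T, B2->T, B1->T, B2->T, B1->T, B2->F, B1->T, B2->T, B1->T, B2->T, B1->F, B4->S, ...; covered: B1=T, B1=F, B2=T, B2=F, B3=F, B4=S, B5=T, B7=T, B9=F
the full pool covers 16 outcomes: B1=T, B1=F, B2=T, B2=F, B3=F, B4=S, B4=E, B5=T, B5=F, B6=T, B6=F, B7=T, B7=F, B8=T, B9=T, B9=F
checked all size-1 subsets: none covers 16 outcomes (max 11/16)
checked all size-2 subsets: none covers 16 outcomes (max 15/16)
inputs {2, 3, 4} (size 3) cover everything; no size-3 subset with a lexicographically smaller index list covers all 16
Answer: 2, 3, 4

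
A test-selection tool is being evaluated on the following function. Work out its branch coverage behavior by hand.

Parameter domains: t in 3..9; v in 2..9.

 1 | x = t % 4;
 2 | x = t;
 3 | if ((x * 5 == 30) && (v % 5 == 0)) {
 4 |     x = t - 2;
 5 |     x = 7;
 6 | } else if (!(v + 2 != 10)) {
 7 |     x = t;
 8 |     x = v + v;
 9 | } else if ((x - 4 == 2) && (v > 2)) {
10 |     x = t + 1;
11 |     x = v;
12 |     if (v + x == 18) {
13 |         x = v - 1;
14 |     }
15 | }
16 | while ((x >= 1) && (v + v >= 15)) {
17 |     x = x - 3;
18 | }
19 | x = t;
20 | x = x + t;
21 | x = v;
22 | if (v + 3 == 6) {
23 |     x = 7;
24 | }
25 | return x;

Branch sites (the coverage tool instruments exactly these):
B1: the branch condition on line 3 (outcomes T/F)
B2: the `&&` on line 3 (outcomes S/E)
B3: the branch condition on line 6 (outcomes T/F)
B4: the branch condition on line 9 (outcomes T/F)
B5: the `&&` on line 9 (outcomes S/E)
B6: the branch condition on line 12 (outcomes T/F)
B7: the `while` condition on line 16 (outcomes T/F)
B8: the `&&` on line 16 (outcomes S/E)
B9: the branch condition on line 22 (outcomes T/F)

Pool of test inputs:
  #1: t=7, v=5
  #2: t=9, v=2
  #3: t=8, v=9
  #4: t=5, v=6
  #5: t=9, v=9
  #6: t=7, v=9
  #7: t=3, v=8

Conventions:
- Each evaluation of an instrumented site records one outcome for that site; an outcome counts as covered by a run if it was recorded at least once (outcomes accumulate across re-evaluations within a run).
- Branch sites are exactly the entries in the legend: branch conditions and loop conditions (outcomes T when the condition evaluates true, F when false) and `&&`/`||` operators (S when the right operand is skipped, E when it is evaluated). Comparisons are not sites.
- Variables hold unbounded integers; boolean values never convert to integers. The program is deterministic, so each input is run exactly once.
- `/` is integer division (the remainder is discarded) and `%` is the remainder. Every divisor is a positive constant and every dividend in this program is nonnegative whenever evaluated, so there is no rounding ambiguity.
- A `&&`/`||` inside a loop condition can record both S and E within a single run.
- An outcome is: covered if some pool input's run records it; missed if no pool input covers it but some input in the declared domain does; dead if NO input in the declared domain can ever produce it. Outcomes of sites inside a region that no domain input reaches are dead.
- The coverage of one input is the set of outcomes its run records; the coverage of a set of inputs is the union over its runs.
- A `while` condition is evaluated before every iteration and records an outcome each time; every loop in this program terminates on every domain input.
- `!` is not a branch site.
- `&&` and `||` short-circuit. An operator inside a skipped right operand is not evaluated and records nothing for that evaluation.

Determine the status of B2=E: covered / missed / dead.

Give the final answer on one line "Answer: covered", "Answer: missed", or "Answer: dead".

no pool input records B2=E
but domain input (t=6, v=2) does record it -> reachable, so missed

Answer: missed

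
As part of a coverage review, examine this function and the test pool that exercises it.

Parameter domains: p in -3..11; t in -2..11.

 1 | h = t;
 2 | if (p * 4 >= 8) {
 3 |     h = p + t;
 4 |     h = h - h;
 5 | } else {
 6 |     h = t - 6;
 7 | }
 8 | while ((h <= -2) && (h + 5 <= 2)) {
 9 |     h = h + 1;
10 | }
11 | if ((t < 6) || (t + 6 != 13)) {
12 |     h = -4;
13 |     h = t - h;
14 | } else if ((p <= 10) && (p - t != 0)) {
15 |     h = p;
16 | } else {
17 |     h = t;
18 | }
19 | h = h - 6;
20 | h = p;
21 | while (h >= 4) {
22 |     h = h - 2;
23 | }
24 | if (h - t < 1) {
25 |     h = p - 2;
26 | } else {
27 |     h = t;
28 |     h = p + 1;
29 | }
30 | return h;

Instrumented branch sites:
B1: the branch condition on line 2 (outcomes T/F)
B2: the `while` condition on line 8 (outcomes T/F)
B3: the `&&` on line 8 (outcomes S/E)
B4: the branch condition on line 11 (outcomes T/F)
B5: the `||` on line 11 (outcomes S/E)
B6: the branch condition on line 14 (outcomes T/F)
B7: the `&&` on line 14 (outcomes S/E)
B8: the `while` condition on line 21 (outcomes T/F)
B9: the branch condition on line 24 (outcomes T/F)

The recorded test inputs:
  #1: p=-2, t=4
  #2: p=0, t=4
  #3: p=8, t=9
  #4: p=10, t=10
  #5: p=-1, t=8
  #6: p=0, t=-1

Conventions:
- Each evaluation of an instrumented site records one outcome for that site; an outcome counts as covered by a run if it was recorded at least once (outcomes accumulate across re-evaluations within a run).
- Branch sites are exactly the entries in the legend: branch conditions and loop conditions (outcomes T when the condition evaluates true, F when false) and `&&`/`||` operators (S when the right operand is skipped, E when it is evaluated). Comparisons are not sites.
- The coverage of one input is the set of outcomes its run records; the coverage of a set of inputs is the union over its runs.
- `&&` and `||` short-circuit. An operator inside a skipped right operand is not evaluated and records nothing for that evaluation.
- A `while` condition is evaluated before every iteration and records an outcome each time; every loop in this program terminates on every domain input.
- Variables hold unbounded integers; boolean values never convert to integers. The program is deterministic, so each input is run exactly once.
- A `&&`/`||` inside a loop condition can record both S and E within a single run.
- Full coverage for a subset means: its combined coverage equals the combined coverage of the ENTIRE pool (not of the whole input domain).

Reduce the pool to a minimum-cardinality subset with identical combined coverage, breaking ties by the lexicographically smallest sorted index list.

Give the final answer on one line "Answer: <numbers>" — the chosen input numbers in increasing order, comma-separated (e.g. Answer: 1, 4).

input #1 (p=-2, t=4): events B1->F, B3->E, B2->F, B5->S, B4->T, B8->F, B9->T; covers B1=F, B2=F, B3=E, B4=T, B5=S, B8=F, B9=T
input #2 (p=0, t=4): events B1->F, B3->E, B2->F, B5->S, B4->T, B8->F, B9->T; covers B1=F, B2=F, B3=E, B4=T, B5=S, B8=F, B9=T
input #3 (p=8, t=9): events B1->T, B3->S, B2->F, B5->E, B4->T, B8->T, B8->T, B8->T, B8->F, B9->T; covers B1=T, B2=F, B3=S, B4=T, B5=E, B8=T, B8=F, B9=T
input #4 (p=10, t=10): events B1->T, B3->S, B2->F, B5->E, B4->T, B8->T, B8->T, B8->T, B8->T, B8->F, B9->T; covers B1=T, B2=F, B3=S, B4=T, B5=E, B8=T, B8=F, B9=T
input #5 (p=-1, t=8): events B1->F, B3->S, B2->F, B5->E, B4->T, B8->F, B9->T; covers B1=F, B2=F, B3=S, B4=T, B5=E, B8=F, B9=T
input #6 (p=0, t=-1): events B1->F, B3->E, B2->T, B3->E, B2->T, B3->E, B2->T, B3->E, B2->T, B3->E, B2->T, B3->E, B2->F, B5->S, ...; covers B1=F, B2=T, B2=F, B3=E, B4=T, B5=S, B8=F, B9=F
together the pool reaches 13 outcomes: B1=T, B1=F, B2=T, B2=F, B3=S, B3=E, B4=T, B5=S, B5=E, B8=T, B8=F, B9=T, B9=F
every size-1 subset falls short of the 13 outcomes (best: 8/13)
size 2: inputs {3, 6} cover all 13 outcomes, and no lexicographically smaller subset of this size does

Answer: 3, 6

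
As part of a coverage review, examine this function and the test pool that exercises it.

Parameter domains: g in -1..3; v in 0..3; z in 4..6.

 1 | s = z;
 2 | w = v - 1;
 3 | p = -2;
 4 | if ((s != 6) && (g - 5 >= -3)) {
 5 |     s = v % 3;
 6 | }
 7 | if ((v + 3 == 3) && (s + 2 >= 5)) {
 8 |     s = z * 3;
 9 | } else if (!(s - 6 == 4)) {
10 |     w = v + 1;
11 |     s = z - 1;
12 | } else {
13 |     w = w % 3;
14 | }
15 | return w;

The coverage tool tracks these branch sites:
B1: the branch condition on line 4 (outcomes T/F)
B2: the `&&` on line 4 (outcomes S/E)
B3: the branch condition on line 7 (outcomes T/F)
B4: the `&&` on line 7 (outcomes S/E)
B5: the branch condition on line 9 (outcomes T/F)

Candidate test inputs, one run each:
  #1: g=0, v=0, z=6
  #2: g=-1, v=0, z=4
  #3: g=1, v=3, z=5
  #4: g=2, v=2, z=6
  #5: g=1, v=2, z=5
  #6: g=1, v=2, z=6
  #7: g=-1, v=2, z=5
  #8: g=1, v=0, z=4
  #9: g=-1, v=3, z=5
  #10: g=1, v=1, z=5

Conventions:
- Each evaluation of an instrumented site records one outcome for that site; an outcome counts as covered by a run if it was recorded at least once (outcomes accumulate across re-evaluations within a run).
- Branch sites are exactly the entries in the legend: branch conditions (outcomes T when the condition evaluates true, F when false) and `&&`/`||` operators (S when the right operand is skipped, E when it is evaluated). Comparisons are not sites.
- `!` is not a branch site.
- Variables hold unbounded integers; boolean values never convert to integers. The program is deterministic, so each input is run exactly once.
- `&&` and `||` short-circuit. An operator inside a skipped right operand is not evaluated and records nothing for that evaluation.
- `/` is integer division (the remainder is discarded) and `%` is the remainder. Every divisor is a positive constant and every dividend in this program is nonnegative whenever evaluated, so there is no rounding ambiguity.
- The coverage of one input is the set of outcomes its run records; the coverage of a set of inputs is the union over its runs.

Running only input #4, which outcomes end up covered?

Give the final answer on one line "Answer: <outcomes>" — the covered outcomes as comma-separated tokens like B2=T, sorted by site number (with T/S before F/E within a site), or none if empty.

Tracing the run of input #4 (g=2, v=2, z=6):
  B2->S, B1->F, B4->S, B3->F, B5->T
deduplicating events, the covered set is: B1=F, B2=S, B3=F, B4=S, B5=T

Answer: B1=F, B2=S, B3=F, B4=S, B5=T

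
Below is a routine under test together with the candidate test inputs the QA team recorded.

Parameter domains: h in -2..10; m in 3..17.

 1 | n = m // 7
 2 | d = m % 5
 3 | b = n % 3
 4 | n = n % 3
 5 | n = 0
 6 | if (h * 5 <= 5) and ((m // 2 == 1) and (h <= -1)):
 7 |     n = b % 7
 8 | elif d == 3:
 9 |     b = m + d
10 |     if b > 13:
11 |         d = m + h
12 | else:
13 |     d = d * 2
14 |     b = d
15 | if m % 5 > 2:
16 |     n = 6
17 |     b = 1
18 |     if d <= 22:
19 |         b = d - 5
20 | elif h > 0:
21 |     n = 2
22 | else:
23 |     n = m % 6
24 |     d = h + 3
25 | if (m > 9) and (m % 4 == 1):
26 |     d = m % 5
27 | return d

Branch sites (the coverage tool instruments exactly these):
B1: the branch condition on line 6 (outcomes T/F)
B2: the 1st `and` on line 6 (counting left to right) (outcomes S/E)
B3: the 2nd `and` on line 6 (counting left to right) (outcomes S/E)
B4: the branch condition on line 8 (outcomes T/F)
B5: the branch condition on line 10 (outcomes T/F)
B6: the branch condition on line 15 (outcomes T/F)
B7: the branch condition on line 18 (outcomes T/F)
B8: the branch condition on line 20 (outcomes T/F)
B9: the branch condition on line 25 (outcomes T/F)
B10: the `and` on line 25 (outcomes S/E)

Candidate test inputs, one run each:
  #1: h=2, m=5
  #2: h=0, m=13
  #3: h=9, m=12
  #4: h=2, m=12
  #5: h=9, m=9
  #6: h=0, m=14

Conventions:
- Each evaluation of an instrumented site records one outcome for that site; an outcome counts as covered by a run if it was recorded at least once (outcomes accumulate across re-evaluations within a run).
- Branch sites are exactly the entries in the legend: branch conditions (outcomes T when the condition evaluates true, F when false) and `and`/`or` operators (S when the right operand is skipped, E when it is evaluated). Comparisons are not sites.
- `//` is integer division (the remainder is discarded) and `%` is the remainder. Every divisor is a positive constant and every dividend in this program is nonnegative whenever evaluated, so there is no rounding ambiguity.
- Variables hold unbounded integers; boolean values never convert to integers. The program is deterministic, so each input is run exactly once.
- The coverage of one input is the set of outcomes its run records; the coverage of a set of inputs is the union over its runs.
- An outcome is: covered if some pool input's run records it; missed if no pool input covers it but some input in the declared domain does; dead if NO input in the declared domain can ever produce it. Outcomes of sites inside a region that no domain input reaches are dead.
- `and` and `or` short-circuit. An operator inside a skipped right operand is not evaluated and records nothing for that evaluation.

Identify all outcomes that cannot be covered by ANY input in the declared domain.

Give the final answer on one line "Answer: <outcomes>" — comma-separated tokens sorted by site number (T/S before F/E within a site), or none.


checking every outcome against all 195 domain inputs:
  reachable outcomes have witnesses, e.g. B1=T (e.g. h=-2, m=3), B1=F (e.g. h=-2, m=4), B2=S (e.g. h=2, m=3), B2=E (e.g. h=-2, m=3)
Answer: none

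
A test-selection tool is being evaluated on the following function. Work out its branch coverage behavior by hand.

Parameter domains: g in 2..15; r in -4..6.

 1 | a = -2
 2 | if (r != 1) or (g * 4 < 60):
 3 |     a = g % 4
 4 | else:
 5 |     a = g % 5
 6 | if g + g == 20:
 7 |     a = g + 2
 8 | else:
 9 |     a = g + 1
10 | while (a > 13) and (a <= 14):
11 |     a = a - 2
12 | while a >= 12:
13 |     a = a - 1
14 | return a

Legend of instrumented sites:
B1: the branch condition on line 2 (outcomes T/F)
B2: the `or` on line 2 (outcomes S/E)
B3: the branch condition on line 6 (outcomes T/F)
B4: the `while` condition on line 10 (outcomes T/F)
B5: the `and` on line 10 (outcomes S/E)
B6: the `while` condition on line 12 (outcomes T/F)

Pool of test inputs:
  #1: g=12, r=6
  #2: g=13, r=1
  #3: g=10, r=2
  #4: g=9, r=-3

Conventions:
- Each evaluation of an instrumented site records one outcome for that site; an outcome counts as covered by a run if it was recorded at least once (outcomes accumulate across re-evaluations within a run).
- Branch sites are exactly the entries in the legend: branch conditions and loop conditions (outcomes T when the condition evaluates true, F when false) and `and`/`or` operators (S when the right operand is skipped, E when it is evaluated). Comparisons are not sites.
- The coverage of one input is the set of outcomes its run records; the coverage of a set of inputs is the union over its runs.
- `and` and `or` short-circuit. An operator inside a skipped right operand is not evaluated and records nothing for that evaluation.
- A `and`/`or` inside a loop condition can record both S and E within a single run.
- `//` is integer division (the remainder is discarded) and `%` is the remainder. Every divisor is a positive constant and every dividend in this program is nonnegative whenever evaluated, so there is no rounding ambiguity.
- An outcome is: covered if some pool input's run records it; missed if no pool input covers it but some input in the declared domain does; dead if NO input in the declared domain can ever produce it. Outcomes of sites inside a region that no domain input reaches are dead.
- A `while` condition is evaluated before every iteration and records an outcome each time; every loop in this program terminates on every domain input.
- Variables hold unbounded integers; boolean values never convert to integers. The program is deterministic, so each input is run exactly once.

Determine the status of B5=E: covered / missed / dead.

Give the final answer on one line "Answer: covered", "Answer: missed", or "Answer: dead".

B5=E is recorded by pool input(s) 2 -> covered

Answer: covered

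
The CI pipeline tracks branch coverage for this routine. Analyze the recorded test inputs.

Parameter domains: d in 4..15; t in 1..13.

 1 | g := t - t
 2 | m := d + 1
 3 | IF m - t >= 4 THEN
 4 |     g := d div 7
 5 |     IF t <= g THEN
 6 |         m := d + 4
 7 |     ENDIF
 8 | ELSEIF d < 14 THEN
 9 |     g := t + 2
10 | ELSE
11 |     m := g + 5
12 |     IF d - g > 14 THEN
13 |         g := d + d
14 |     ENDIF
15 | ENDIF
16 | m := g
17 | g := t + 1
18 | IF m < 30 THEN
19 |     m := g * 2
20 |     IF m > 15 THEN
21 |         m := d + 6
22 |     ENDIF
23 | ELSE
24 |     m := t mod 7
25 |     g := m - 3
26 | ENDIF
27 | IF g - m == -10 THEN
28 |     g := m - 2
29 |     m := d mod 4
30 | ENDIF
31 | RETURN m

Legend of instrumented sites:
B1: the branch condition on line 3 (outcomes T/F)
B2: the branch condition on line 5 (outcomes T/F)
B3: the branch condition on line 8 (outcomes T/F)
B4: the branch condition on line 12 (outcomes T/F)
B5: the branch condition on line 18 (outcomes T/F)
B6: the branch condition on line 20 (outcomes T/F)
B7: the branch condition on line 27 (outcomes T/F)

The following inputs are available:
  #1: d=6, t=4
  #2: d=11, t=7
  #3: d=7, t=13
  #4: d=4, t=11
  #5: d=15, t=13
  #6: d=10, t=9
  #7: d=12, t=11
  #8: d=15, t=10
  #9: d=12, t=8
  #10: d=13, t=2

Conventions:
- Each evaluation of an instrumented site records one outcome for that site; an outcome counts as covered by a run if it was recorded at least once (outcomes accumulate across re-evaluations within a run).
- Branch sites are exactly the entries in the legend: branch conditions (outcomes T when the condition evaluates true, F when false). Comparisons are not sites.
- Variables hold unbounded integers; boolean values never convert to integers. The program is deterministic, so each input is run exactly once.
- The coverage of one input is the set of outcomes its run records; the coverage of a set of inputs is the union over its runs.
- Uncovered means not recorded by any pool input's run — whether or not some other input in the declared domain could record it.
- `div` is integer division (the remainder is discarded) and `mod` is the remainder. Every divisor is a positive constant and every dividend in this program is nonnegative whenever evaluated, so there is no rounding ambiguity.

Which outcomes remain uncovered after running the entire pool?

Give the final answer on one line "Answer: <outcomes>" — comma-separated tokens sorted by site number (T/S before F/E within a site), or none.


input #1 (d=6, t=4): events B1->F, B3->T, B5->T, B6->F, B7->F; covers B1=F, B3=T, B5=T, B6=F, B7=F
input #2 (d=11, t=7): events B1->T, B2->F, B5->T, B6->T, B7->F; covers B1=T, B2=F, B5=T, B6=T, B7=F
input #3 (d=7, t=13): events B1->F, B3->T, B5->T, B6->T, B7->F; covers B1=F, B3=T, B5=T, B6=T, B7=F
input #4 (d=4, t=11): events B1->F, B3->T, B5->T, B6->T, B7->F; covers B1=F, B3=T, B5=T, B6=T, B7=F
input #5 (d=15, t=13): events B1->F, B3->F, B4->T, B5->F, B7->F; covers B1=F, B3=F, B4=T, B5=F, B7=F
input #6 (d=10, t=9): events B1->F, B3->T, B5->T, B6->T, B7->F; covers B1=F, B3=T, B5=T, B6=T, B7=F
input #7 (d=12, t=11): events B1->F, B3->T, B5->T, B6->T, B7->F; covers B1=F, B3=T, B5=T, B6=T, B7=F
input #8 (d=15, t=10): events B1->T, B2->F, B5->T, B6->T, B7->T; covers B1=T, B2=F, B5=T, B6=T, B7=T
input #9 (d=12, t=8): events B1->T, B2->F, B5->T, B6->T, B7->F; covers B1=T, B2=F, B5=T, B6=T, B7=F
input #10 (d=13, t=2): events B1->T, B2->F, B5->T, B6->F, B7->F; covers B1=T, B2=F, B5=T, B6=F, B7=F
union over the pool: B1=T, B1=F, B2=F, B3=T, B3=F, B4=T, B5=T, B5=F, B6=T, B6=F, B7=T, B7=F
uncovered (2 of 14): B2=T, B4=F
Answer: B2=T, B4=F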